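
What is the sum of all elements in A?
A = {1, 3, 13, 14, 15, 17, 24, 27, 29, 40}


Set A = {1, 3, 13, 14, 15, 17, 24, 27, 29, 40}
Sum = 1 + 3 + 13 + 14 + 15 + 17 + 24 + 27 + 29 + 40 = 183

183


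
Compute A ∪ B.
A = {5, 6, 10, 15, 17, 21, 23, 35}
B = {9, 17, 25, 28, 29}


Set A = {5, 6, 10, 15, 17, 21, 23, 35}
Set B = {9, 17, 25, 28, 29}
A ∪ B includes all elements in either set.
Elements from A: {5, 6, 10, 15, 17, 21, 23, 35}
Elements from B not already included: {9, 25, 28, 29}
A ∪ B = {5, 6, 9, 10, 15, 17, 21, 23, 25, 28, 29, 35}

{5, 6, 9, 10, 15, 17, 21, 23, 25, 28, 29, 35}


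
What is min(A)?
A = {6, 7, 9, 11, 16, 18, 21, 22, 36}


Set A = {6, 7, 9, 11, 16, 18, 21, 22, 36}
Elements in ascending order: 6, 7, 9, 11, 16, 18, 21, 22, 36
The smallest element is 6.

6


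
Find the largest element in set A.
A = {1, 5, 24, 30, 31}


Set A = {1, 5, 24, 30, 31}
Elements in ascending order: 1, 5, 24, 30, 31
The largest element is 31.

31


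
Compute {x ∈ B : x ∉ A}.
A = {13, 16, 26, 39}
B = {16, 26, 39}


Set A = {13, 16, 26, 39}
Set B = {16, 26, 39}
Check each element of B against A:
16 ∈ A, 26 ∈ A, 39 ∈ A
Elements of B not in A: {}

{}


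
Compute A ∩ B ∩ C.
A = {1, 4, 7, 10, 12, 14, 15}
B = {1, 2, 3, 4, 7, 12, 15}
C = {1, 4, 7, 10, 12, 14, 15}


Set A = {1, 4, 7, 10, 12, 14, 15}
Set B = {1, 2, 3, 4, 7, 12, 15}
Set C = {1, 4, 7, 10, 12, 14, 15}
First, A ∩ B = {1, 4, 7, 12, 15}
Then, (A ∩ B) ∩ C = {1, 4, 7, 12, 15}

{1, 4, 7, 12, 15}


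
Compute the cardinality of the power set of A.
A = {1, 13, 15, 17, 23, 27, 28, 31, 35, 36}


Set A = {1, 13, 15, 17, 23, 27, 28, 31, 35, 36}
|A| = 10
The power set P(A) contains all subsets of A.
|P(A)| = 2^|A| = 2^10 = 1024

1024


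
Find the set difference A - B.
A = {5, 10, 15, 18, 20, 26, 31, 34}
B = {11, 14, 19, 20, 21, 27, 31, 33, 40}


Set A = {5, 10, 15, 18, 20, 26, 31, 34}
Set B = {11, 14, 19, 20, 21, 27, 31, 33, 40}
A \ B includes elements in A that are not in B.
Check each element of A:
5 (not in B, keep), 10 (not in B, keep), 15 (not in B, keep), 18 (not in B, keep), 20 (in B, remove), 26 (not in B, keep), 31 (in B, remove), 34 (not in B, keep)
A \ B = {5, 10, 15, 18, 26, 34}

{5, 10, 15, 18, 26, 34}


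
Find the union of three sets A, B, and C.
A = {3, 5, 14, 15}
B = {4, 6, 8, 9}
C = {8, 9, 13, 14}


Set A = {3, 5, 14, 15}
Set B = {4, 6, 8, 9}
Set C = {8, 9, 13, 14}
First, A ∪ B = {3, 4, 5, 6, 8, 9, 14, 15}
Then, (A ∪ B) ∪ C = {3, 4, 5, 6, 8, 9, 13, 14, 15}

{3, 4, 5, 6, 8, 9, 13, 14, 15}


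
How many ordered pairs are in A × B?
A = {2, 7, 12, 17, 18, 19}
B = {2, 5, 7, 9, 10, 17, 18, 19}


Set A = {2, 7, 12, 17, 18, 19} has 6 elements.
Set B = {2, 5, 7, 9, 10, 17, 18, 19} has 8 elements.
|A × B| = |A| × |B| = 6 × 8 = 48

48


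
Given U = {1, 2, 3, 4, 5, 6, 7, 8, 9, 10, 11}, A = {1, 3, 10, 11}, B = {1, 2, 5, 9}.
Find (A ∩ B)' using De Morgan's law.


U = {1, 2, 3, 4, 5, 6, 7, 8, 9, 10, 11}
A = {1, 3, 10, 11}, B = {1, 2, 5, 9}
A ∩ B = {1}
(A ∩ B)' = U \ (A ∩ B) = {2, 3, 4, 5, 6, 7, 8, 9, 10, 11}
Verification via A' ∪ B': A' = {2, 4, 5, 6, 7, 8, 9}, B' = {3, 4, 6, 7, 8, 10, 11}
A' ∪ B' = {2, 3, 4, 5, 6, 7, 8, 9, 10, 11} ✓

{2, 3, 4, 5, 6, 7, 8, 9, 10, 11}


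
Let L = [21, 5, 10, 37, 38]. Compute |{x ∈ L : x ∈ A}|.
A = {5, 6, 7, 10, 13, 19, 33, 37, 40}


Set A = {5, 6, 7, 10, 13, 19, 33, 37, 40}
Candidates: [21, 5, 10, 37, 38]
Check each candidate:
21 ∉ A, 5 ∈ A, 10 ∈ A, 37 ∈ A, 38 ∉ A
Count of candidates in A: 3

3


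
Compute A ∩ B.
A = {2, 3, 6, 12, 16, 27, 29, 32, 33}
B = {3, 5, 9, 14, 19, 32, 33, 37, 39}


Set A = {2, 3, 6, 12, 16, 27, 29, 32, 33}
Set B = {3, 5, 9, 14, 19, 32, 33, 37, 39}
A ∩ B includes only elements in both sets.
Check each element of A against B:
2 ✗, 3 ✓, 6 ✗, 12 ✗, 16 ✗, 27 ✗, 29 ✗, 32 ✓, 33 ✓
A ∩ B = {3, 32, 33}

{3, 32, 33}


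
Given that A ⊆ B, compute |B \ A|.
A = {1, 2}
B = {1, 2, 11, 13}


Set A = {1, 2}, |A| = 2
Set B = {1, 2, 11, 13}, |B| = 4
Since A ⊆ B: B \ A = {11, 13}
|B| - |A| = 4 - 2 = 2

2


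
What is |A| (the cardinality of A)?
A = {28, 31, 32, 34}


Set A = {28, 31, 32, 34}
Listing elements: 28, 31, 32, 34
Counting: 4 elements
|A| = 4

4


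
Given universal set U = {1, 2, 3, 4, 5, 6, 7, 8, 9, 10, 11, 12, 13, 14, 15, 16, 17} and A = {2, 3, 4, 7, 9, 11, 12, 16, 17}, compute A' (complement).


Universal set U = {1, 2, 3, 4, 5, 6, 7, 8, 9, 10, 11, 12, 13, 14, 15, 16, 17}
Set A = {2, 3, 4, 7, 9, 11, 12, 16, 17}
A' = U \ A = elements in U but not in A
Checking each element of U:
1 (not in A, include), 2 (in A, exclude), 3 (in A, exclude), 4 (in A, exclude), 5 (not in A, include), 6 (not in A, include), 7 (in A, exclude), 8 (not in A, include), 9 (in A, exclude), 10 (not in A, include), 11 (in A, exclude), 12 (in A, exclude), 13 (not in A, include), 14 (not in A, include), 15 (not in A, include), 16 (in A, exclude), 17 (in A, exclude)
A' = {1, 5, 6, 8, 10, 13, 14, 15}

{1, 5, 6, 8, 10, 13, 14, 15}


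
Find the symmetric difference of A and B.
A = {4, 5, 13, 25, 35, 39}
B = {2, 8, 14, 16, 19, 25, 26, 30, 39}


Set A = {4, 5, 13, 25, 35, 39}
Set B = {2, 8, 14, 16, 19, 25, 26, 30, 39}
A △ B = (A \ B) ∪ (B \ A)
Elements in A but not B: {4, 5, 13, 35}
Elements in B but not A: {2, 8, 14, 16, 19, 26, 30}
A △ B = {2, 4, 5, 8, 13, 14, 16, 19, 26, 30, 35}

{2, 4, 5, 8, 13, 14, 16, 19, 26, 30, 35}


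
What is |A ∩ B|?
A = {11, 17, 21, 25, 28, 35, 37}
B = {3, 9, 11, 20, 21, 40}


Set A = {11, 17, 21, 25, 28, 35, 37}
Set B = {3, 9, 11, 20, 21, 40}
A ∩ B = {11, 21}
|A ∩ B| = 2

2


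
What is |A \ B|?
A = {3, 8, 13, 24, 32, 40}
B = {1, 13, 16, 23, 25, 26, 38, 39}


Set A = {3, 8, 13, 24, 32, 40}
Set B = {1, 13, 16, 23, 25, 26, 38, 39}
A \ B = {3, 8, 24, 32, 40}
|A \ B| = 5

5


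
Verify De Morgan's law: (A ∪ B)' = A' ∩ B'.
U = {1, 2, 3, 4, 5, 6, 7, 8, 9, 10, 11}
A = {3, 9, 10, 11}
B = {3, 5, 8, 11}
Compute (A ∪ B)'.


U = {1, 2, 3, 4, 5, 6, 7, 8, 9, 10, 11}
A = {3, 9, 10, 11}, B = {3, 5, 8, 11}
A ∪ B = {3, 5, 8, 9, 10, 11}
(A ∪ B)' = U \ (A ∪ B) = {1, 2, 4, 6, 7}
Verification via A' ∩ B': A' = {1, 2, 4, 5, 6, 7, 8}, B' = {1, 2, 4, 6, 7, 9, 10}
A' ∩ B' = {1, 2, 4, 6, 7} ✓

{1, 2, 4, 6, 7}


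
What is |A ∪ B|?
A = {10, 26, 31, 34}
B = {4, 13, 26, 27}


Set A = {10, 26, 31, 34}, |A| = 4
Set B = {4, 13, 26, 27}, |B| = 4
A ∩ B = {26}, |A ∩ B| = 1
|A ∪ B| = |A| + |B| - |A ∩ B| = 4 + 4 - 1 = 7

7


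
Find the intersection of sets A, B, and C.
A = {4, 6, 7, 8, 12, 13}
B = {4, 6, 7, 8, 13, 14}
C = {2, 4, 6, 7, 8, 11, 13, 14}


Set A = {4, 6, 7, 8, 12, 13}
Set B = {4, 6, 7, 8, 13, 14}
Set C = {2, 4, 6, 7, 8, 11, 13, 14}
First, A ∩ B = {4, 6, 7, 8, 13}
Then, (A ∩ B) ∩ C = {4, 6, 7, 8, 13}

{4, 6, 7, 8, 13}


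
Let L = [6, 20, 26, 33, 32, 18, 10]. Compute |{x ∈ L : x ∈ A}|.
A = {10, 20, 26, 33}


Set A = {10, 20, 26, 33}
Candidates: [6, 20, 26, 33, 32, 18, 10]
Check each candidate:
6 ∉ A, 20 ∈ A, 26 ∈ A, 33 ∈ A, 32 ∉ A, 18 ∉ A, 10 ∈ A
Count of candidates in A: 4

4


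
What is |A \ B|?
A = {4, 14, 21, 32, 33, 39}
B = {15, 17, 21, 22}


Set A = {4, 14, 21, 32, 33, 39}
Set B = {15, 17, 21, 22}
A \ B = {4, 14, 32, 33, 39}
|A \ B| = 5

5


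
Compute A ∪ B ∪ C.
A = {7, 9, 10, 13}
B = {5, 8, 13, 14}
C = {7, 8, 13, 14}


Set A = {7, 9, 10, 13}
Set B = {5, 8, 13, 14}
Set C = {7, 8, 13, 14}
First, A ∪ B = {5, 7, 8, 9, 10, 13, 14}
Then, (A ∪ B) ∪ C = {5, 7, 8, 9, 10, 13, 14}

{5, 7, 8, 9, 10, 13, 14}


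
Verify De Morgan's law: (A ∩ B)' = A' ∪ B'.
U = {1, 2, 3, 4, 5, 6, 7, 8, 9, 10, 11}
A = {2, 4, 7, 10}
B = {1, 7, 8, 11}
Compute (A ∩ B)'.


U = {1, 2, 3, 4, 5, 6, 7, 8, 9, 10, 11}
A = {2, 4, 7, 10}, B = {1, 7, 8, 11}
A ∩ B = {7}
(A ∩ B)' = U \ (A ∩ B) = {1, 2, 3, 4, 5, 6, 8, 9, 10, 11}
Verification via A' ∪ B': A' = {1, 3, 5, 6, 8, 9, 11}, B' = {2, 3, 4, 5, 6, 9, 10}
A' ∪ B' = {1, 2, 3, 4, 5, 6, 8, 9, 10, 11} ✓

{1, 2, 3, 4, 5, 6, 8, 9, 10, 11}


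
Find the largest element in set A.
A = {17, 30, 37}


Set A = {17, 30, 37}
Elements in ascending order: 17, 30, 37
The largest element is 37.

37


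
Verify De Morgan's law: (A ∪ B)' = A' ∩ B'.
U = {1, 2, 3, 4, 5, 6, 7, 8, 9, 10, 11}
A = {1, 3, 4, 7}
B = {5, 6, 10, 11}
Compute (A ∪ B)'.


U = {1, 2, 3, 4, 5, 6, 7, 8, 9, 10, 11}
A = {1, 3, 4, 7}, B = {5, 6, 10, 11}
A ∪ B = {1, 3, 4, 5, 6, 7, 10, 11}
(A ∪ B)' = U \ (A ∪ B) = {2, 8, 9}
Verification via A' ∩ B': A' = {2, 5, 6, 8, 9, 10, 11}, B' = {1, 2, 3, 4, 7, 8, 9}
A' ∩ B' = {2, 8, 9} ✓

{2, 8, 9}


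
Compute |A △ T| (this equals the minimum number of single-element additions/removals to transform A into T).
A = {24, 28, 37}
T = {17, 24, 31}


Set A = {24, 28, 37}
Set T = {17, 24, 31}
Elements to remove from A (in A, not in T): {28, 37} → 2 removals
Elements to add to A (in T, not in A): {17, 31} → 2 additions
Total edits = 2 + 2 = 4

4


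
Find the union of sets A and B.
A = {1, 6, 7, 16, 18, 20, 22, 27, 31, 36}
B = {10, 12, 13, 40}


Set A = {1, 6, 7, 16, 18, 20, 22, 27, 31, 36}
Set B = {10, 12, 13, 40}
A ∪ B includes all elements in either set.
Elements from A: {1, 6, 7, 16, 18, 20, 22, 27, 31, 36}
Elements from B not already included: {10, 12, 13, 40}
A ∪ B = {1, 6, 7, 10, 12, 13, 16, 18, 20, 22, 27, 31, 36, 40}

{1, 6, 7, 10, 12, 13, 16, 18, 20, 22, 27, 31, 36, 40}


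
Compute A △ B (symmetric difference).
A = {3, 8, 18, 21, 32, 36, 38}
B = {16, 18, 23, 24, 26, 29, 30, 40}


Set A = {3, 8, 18, 21, 32, 36, 38}
Set B = {16, 18, 23, 24, 26, 29, 30, 40}
A △ B = (A \ B) ∪ (B \ A)
Elements in A but not B: {3, 8, 21, 32, 36, 38}
Elements in B but not A: {16, 23, 24, 26, 29, 30, 40}
A △ B = {3, 8, 16, 21, 23, 24, 26, 29, 30, 32, 36, 38, 40}

{3, 8, 16, 21, 23, 24, 26, 29, 30, 32, 36, 38, 40}


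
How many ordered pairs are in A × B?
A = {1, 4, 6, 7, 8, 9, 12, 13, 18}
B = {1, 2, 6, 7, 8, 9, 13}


Set A = {1, 4, 6, 7, 8, 9, 12, 13, 18} has 9 elements.
Set B = {1, 2, 6, 7, 8, 9, 13} has 7 elements.
|A × B| = |A| × |B| = 9 × 7 = 63

63


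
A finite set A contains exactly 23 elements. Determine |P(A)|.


The set has 23 elements.
The power set contains all possible subsets.
|P(A)| = 2^|A| = 2^23 = 8388608

8388608


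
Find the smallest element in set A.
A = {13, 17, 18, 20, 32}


Set A = {13, 17, 18, 20, 32}
Elements in ascending order: 13, 17, 18, 20, 32
The smallest element is 13.

13


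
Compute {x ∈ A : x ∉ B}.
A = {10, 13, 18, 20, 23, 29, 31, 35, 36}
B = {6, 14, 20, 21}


Set A = {10, 13, 18, 20, 23, 29, 31, 35, 36}
Set B = {6, 14, 20, 21}
Check each element of A against B:
10 ∉ B (include), 13 ∉ B (include), 18 ∉ B (include), 20 ∈ B, 23 ∉ B (include), 29 ∉ B (include), 31 ∉ B (include), 35 ∉ B (include), 36 ∉ B (include)
Elements of A not in B: {10, 13, 18, 23, 29, 31, 35, 36}

{10, 13, 18, 23, 29, 31, 35, 36}


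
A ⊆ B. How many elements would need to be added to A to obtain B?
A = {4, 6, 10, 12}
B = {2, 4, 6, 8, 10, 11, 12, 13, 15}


Set A = {4, 6, 10, 12}, |A| = 4
Set B = {2, 4, 6, 8, 10, 11, 12, 13, 15}, |B| = 9
Since A ⊆ B: B \ A = {2, 8, 11, 13, 15}
|B| - |A| = 9 - 4 = 5

5


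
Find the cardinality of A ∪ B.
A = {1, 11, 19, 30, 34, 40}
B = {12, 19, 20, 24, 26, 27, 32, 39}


Set A = {1, 11, 19, 30, 34, 40}, |A| = 6
Set B = {12, 19, 20, 24, 26, 27, 32, 39}, |B| = 8
A ∩ B = {19}, |A ∩ B| = 1
|A ∪ B| = |A| + |B| - |A ∩ B| = 6 + 8 - 1 = 13

13


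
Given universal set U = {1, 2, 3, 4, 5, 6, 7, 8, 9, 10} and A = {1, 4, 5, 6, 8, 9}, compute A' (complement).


Universal set U = {1, 2, 3, 4, 5, 6, 7, 8, 9, 10}
Set A = {1, 4, 5, 6, 8, 9}
A' = U \ A = elements in U but not in A
Checking each element of U:
1 (in A, exclude), 2 (not in A, include), 3 (not in A, include), 4 (in A, exclude), 5 (in A, exclude), 6 (in A, exclude), 7 (not in A, include), 8 (in A, exclude), 9 (in A, exclude), 10 (not in A, include)
A' = {2, 3, 7, 10}

{2, 3, 7, 10}


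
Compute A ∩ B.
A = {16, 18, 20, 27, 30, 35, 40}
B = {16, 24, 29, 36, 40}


Set A = {16, 18, 20, 27, 30, 35, 40}
Set B = {16, 24, 29, 36, 40}
A ∩ B includes only elements in both sets.
Check each element of A against B:
16 ✓, 18 ✗, 20 ✗, 27 ✗, 30 ✗, 35 ✗, 40 ✓
A ∩ B = {16, 40}

{16, 40}


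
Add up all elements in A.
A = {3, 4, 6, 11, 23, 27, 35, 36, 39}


Set A = {3, 4, 6, 11, 23, 27, 35, 36, 39}
Sum = 3 + 4 + 6 + 11 + 23 + 27 + 35 + 36 + 39 = 184

184


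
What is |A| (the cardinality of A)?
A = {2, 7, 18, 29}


Set A = {2, 7, 18, 29}
Listing elements: 2, 7, 18, 29
Counting: 4 elements
|A| = 4

4


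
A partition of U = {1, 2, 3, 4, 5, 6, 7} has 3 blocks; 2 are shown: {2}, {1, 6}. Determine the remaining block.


U = {1, 2, 3, 4, 5, 6, 7}
Shown blocks: {2}, {1, 6}
A partition's blocks are pairwise disjoint and cover U, so the missing block = U \ (union of shown blocks).
Union of shown blocks: {1, 2, 6}
Missing block = U \ (union) = {3, 4, 5, 7}

{3, 4, 5, 7}


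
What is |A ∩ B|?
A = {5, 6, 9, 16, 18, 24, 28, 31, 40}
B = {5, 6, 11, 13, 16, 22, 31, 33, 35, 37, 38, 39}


Set A = {5, 6, 9, 16, 18, 24, 28, 31, 40}
Set B = {5, 6, 11, 13, 16, 22, 31, 33, 35, 37, 38, 39}
A ∩ B = {5, 6, 16, 31}
|A ∩ B| = 4

4


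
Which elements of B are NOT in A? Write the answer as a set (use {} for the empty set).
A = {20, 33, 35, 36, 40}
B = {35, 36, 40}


Set A = {20, 33, 35, 36, 40}
Set B = {35, 36, 40}
Check each element of B against A:
35 ∈ A, 36 ∈ A, 40 ∈ A
Elements of B not in A: {}

{}


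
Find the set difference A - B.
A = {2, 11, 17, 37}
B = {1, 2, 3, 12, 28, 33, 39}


Set A = {2, 11, 17, 37}
Set B = {1, 2, 3, 12, 28, 33, 39}
A \ B includes elements in A that are not in B.
Check each element of A:
2 (in B, remove), 11 (not in B, keep), 17 (not in B, keep), 37 (not in B, keep)
A \ B = {11, 17, 37}

{11, 17, 37}


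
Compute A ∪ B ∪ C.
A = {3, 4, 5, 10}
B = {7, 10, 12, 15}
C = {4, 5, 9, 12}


Set A = {3, 4, 5, 10}
Set B = {7, 10, 12, 15}
Set C = {4, 5, 9, 12}
First, A ∪ B = {3, 4, 5, 7, 10, 12, 15}
Then, (A ∪ B) ∪ C = {3, 4, 5, 7, 9, 10, 12, 15}

{3, 4, 5, 7, 9, 10, 12, 15}


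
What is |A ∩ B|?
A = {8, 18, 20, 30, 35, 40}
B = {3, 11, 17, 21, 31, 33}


Set A = {8, 18, 20, 30, 35, 40}
Set B = {3, 11, 17, 21, 31, 33}
A ∩ B = {}
|A ∩ B| = 0

0


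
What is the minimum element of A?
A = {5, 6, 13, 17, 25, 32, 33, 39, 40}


Set A = {5, 6, 13, 17, 25, 32, 33, 39, 40}
Elements in ascending order: 5, 6, 13, 17, 25, 32, 33, 39, 40
The smallest element is 5.

5


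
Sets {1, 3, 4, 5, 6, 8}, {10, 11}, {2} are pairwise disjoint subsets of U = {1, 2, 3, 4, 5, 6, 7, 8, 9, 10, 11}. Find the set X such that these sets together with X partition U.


U = {1, 2, 3, 4, 5, 6, 7, 8, 9, 10, 11}
Shown blocks: {1, 3, 4, 5, 6, 8}, {10, 11}, {2}
A partition's blocks are pairwise disjoint and cover U, so the missing block = U \ (union of shown blocks).
Union of shown blocks: {1, 2, 3, 4, 5, 6, 8, 10, 11}
Missing block = U \ (union) = {7, 9}

{7, 9}


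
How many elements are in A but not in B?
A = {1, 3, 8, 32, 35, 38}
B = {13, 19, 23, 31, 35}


Set A = {1, 3, 8, 32, 35, 38}
Set B = {13, 19, 23, 31, 35}
A \ B = {1, 3, 8, 32, 38}
|A \ B| = 5

5


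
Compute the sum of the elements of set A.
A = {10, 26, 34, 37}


Set A = {10, 26, 34, 37}
Sum = 10 + 26 + 34 + 37 = 107

107


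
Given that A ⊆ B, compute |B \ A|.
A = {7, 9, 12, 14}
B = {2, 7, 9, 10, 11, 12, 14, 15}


Set A = {7, 9, 12, 14}, |A| = 4
Set B = {2, 7, 9, 10, 11, 12, 14, 15}, |B| = 8
Since A ⊆ B: B \ A = {2, 10, 11, 15}
|B| - |A| = 8 - 4 = 4

4


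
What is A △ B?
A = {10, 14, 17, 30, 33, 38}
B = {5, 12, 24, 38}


Set A = {10, 14, 17, 30, 33, 38}
Set B = {5, 12, 24, 38}
A △ B = (A \ B) ∪ (B \ A)
Elements in A but not B: {10, 14, 17, 30, 33}
Elements in B but not A: {5, 12, 24}
A △ B = {5, 10, 12, 14, 17, 24, 30, 33}

{5, 10, 12, 14, 17, 24, 30, 33}


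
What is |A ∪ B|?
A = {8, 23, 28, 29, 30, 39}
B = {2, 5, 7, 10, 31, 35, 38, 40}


Set A = {8, 23, 28, 29, 30, 39}, |A| = 6
Set B = {2, 5, 7, 10, 31, 35, 38, 40}, |B| = 8
A ∩ B = {}, |A ∩ B| = 0
|A ∪ B| = |A| + |B| - |A ∩ B| = 6 + 8 - 0 = 14

14


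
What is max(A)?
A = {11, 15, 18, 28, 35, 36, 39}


Set A = {11, 15, 18, 28, 35, 36, 39}
Elements in ascending order: 11, 15, 18, 28, 35, 36, 39
The largest element is 39.

39


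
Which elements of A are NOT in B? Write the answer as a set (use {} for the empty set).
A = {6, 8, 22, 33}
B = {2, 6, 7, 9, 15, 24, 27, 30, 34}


Set A = {6, 8, 22, 33}
Set B = {2, 6, 7, 9, 15, 24, 27, 30, 34}
Check each element of A against B:
6 ∈ B, 8 ∉ B (include), 22 ∉ B (include), 33 ∉ B (include)
Elements of A not in B: {8, 22, 33}

{8, 22, 33}


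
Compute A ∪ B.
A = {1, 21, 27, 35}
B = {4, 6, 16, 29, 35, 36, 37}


Set A = {1, 21, 27, 35}
Set B = {4, 6, 16, 29, 35, 36, 37}
A ∪ B includes all elements in either set.
Elements from A: {1, 21, 27, 35}
Elements from B not already included: {4, 6, 16, 29, 36, 37}
A ∪ B = {1, 4, 6, 16, 21, 27, 29, 35, 36, 37}

{1, 4, 6, 16, 21, 27, 29, 35, 36, 37}


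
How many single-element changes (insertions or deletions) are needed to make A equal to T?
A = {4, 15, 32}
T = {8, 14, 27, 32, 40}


Set A = {4, 15, 32}
Set T = {8, 14, 27, 32, 40}
Elements to remove from A (in A, not in T): {4, 15} → 2 removals
Elements to add to A (in T, not in A): {8, 14, 27, 40} → 4 additions
Total edits = 2 + 4 = 6

6


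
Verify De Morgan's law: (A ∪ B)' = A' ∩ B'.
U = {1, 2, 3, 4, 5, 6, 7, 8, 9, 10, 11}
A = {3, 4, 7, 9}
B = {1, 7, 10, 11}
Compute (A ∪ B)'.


U = {1, 2, 3, 4, 5, 6, 7, 8, 9, 10, 11}
A = {3, 4, 7, 9}, B = {1, 7, 10, 11}
A ∪ B = {1, 3, 4, 7, 9, 10, 11}
(A ∪ B)' = U \ (A ∪ B) = {2, 5, 6, 8}
Verification via A' ∩ B': A' = {1, 2, 5, 6, 8, 10, 11}, B' = {2, 3, 4, 5, 6, 8, 9}
A' ∩ B' = {2, 5, 6, 8} ✓

{2, 5, 6, 8}


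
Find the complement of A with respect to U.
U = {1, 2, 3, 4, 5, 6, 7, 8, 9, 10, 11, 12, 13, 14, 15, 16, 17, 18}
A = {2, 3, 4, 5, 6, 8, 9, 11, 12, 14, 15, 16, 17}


Universal set U = {1, 2, 3, 4, 5, 6, 7, 8, 9, 10, 11, 12, 13, 14, 15, 16, 17, 18}
Set A = {2, 3, 4, 5, 6, 8, 9, 11, 12, 14, 15, 16, 17}
A' = U \ A = elements in U but not in A
Checking each element of U:
1 (not in A, include), 2 (in A, exclude), 3 (in A, exclude), 4 (in A, exclude), 5 (in A, exclude), 6 (in A, exclude), 7 (not in A, include), 8 (in A, exclude), 9 (in A, exclude), 10 (not in A, include), 11 (in A, exclude), 12 (in A, exclude), 13 (not in A, include), 14 (in A, exclude), 15 (in A, exclude), 16 (in A, exclude), 17 (in A, exclude), 18 (not in A, include)
A' = {1, 7, 10, 13, 18}

{1, 7, 10, 13, 18}


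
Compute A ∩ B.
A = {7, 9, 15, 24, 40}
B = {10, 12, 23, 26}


Set A = {7, 9, 15, 24, 40}
Set B = {10, 12, 23, 26}
A ∩ B includes only elements in both sets.
Check each element of A against B:
7 ✗, 9 ✗, 15 ✗, 24 ✗, 40 ✗
A ∩ B = {}

{}


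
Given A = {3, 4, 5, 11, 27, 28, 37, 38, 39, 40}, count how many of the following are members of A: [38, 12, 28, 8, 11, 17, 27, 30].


Set A = {3, 4, 5, 11, 27, 28, 37, 38, 39, 40}
Candidates: [38, 12, 28, 8, 11, 17, 27, 30]
Check each candidate:
38 ∈ A, 12 ∉ A, 28 ∈ A, 8 ∉ A, 11 ∈ A, 17 ∉ A, 27 ∈ A, 30 ∉ A
Count of candidates in A: 4

4


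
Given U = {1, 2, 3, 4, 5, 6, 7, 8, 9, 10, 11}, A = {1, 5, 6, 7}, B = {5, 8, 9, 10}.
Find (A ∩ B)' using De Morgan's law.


U = {1, 2, 3, 4, 5, 6, 7, 8, 9, 10, 11}
A = {1, 5, 6, 7}, B = {5, 8, 9, 10}
A ∩ B = {5}
(A ∩ B)' = U \ (A ∩ B) = {1, 2, 3, 4, 6, 7, 8, 9, 10, 11}
Verification via A' ∪ B': A' = {2, 3, 4, 8, 9, 10, 11}, B' = {1, 2, 3, 4, 6, 7, 11}
A' ∪ B' = {1, 2, 3, 4, 6, 7, 8, 9, 10, 11} ✓

{1, 2, 3, 4, 6, 7, 8, 9, 10, 11}


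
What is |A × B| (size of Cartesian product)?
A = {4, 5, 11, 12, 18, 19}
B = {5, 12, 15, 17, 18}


Set A = {4, 5, 11, 12, 18, 19} has 6 elements.
Set B = {5, 12, 15, 17, 18} has 5 elements.
|A × B| = |A| × |B| = 6 × 5 = 30

30


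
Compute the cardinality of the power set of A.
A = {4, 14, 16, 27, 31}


Set A = {4, 14, 16, 27, 31}
|A| = 5
The power set P(A) contains all subsets of A.
|P(A)| = 2^|A| = 2^5 = 32

32


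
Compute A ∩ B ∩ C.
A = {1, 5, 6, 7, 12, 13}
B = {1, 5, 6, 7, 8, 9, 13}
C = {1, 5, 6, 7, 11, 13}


Set A = {1, 5, 6, 7, 12, 13}
Set B = {1, 5, 6, 7, 8, 9, 13}
Set C = {1, 5, 6, 7, 11, 13}
First, A ∩ B = {1, 5, 6, 7, 13}
Then, (A ∩ B) ∩ C = {1, 5, 6, 7, 13}

{1, 5, 6, 7, 13}


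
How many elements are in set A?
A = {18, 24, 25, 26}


Set A = {18, 24, 25, 26}
Listing elements: 18, 24, 25, 26
Counting: 4 elements
|A| = 4

4


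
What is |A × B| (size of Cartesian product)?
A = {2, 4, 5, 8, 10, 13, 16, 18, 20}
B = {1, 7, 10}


Set A = {2, 4, 5, 8, 10, 13, 16, 18, 20} has 9 elements.
Set B = {1, 7, 10} has 3 elements.
|A × B| = |A| × |B| = 9 × 3 = 27

27


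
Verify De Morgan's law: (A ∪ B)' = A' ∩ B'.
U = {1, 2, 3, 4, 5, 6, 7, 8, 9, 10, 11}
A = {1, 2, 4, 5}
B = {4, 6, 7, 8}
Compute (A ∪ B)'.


U = {1, 2, 3, 4, 5, 6, 7, 8, 9, 10, 11}
A = {1, 2, 4, 5}, B = {4, 6, 7, 8}
A ∪ B = {1, 2, 4, 5, 6, 7, 8}
(A ∪ B)' = U \ (A ∪ B) = {3, 9, 10, 11}
Verification via A' ∩ B': A' = {3, 6, 7, 8, 9, 10, 11}, B' = {1, 2, 3, 5, 9, 10, 11}
A' ∩ B' = {3, 9, 10, 11} ✓

{3, 9, 10, 11}


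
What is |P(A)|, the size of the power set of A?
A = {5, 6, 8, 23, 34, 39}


Set A = {5, 6, 8, 23, 34, 39}
|A| = 6
The power set P(A) contains all subsets of A.
|P(A)| = 2^|A| = 2^6 = 64

64


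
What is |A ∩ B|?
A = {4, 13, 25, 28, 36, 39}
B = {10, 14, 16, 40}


Set A = {4, 13, 25, 28, 36, 39}
Set B = {10, 14, 16, 40}
A ∩ B = {}
|A ∩ B| = 0

0


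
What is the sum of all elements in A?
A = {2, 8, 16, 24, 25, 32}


Set A = {2, 8, 16, 24, 25, 32}
Sum = 2 + 8 + 16 + 24 + 25 + 32 = 107

107


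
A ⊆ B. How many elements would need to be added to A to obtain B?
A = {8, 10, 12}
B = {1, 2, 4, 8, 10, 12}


Set A = {8, 10, 12}, |A| = 3
Set B = {1, 2, 4, 8, 10, 12}, |B| = 6
Since A ⊆ B: B \ A = {1, 2, 4}
|B| - |A| = 6 - 3 = 3

3


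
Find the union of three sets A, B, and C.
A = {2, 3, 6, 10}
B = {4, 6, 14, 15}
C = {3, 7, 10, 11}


Set A = {2, 3, 6, 10}
Set B = {4, 6, 14, 15}
Set C = {3, 7, 10, 11}
First, A ∪ B = {2, 3, 4, 6, 10, 14, 15}
Then, (A ∪ B) ∪ C = {2, 3, 4, 6, 7, 10, 11, 14, 15}

{2, 3, 4, 6, 7, 10, 11, 14, 15}


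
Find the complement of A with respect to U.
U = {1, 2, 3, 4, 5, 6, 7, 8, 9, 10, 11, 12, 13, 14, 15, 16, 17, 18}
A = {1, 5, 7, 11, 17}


Universal set U = {1, 2, 3, 4, 5, 6, 7, 8, 9, 10, 11, 12, 13, 14, 15, 16, 17, 18}
Set A = {1, 5, 7, 11, 17}
A' = U \ A = elements in U but not in A
Checking each element of U:
1 (in A, exclude), 2 (not in A, include), 3 (not in A, include), 4 (not in A, include), 5 (in A, exclude), 6 (not in A, include), 7 (in A, exclude), 8 (not in A, include), 9 (not in A, include), 10 (not in A, include), 11 (in A, exclude), 12 (not in A, include), 13 (not in A, include), 14 (not in A, include), 15 (not in A, include), 16 (not in A, include), 17 (in A, exclude), 18 (not in A, include)
A' = {2, 3, 4, 6, 8, 9, 10, 12, 13, 14, 15, 16, 18}

{2, 3, 4, 6, 8, 9, 10, 12, 13, 14, 15, 16, 18}


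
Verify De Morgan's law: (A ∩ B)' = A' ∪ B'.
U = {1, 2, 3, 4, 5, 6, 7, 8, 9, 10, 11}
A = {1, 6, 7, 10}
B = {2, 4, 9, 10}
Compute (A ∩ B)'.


U = {1, 2, 3, 4, 5, 6, 7, 8, 9, 10, 11}
A = {1, 6, 7, 10}, B = {2, 4, 9, 10}
A ∩ B = {10}
(A ∩ B)' = U \ (A ∩ B) = {1, 2, 3, 4, 5, 6, 7, 8, 9, 11}
Verification via A' ∪ B': A' = {2, 3, 4, 5, 8, 9, 11}, B' = {1, 3, 5, 6, 7, 8, 11}
A' ∪ B' = {1, 2, 3, 4, 5, 6, 7, 8, 9, 11} ✓

{1, 2, 3, 4, 5, 6, 7, 8, 9, 11}


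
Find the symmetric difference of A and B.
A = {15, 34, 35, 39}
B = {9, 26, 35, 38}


Set A = {15, 34, 35, 39}
Set B = {9, 26, 35, 38}
A △ B = (A \ B) ∪ (B \ A)
Elements in A but not B: {15, 34, 39}
Elements in B but not A: {9, 26, 38}
A △ B = {9, 15, 26, 34, 38, 39}

{9, 15, 26, 34, 38, 39}


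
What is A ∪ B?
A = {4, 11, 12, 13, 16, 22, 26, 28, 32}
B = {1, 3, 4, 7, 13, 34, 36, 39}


Set A = {4, 11, 12, 13, 16, 22, 26, 28, 32}
Set B = {1, 3, 4, 7, 13, 34, 36, 39}
A ∪ B includes all elements in either set.
Elements from A: {4, 11, 12, 13, 16, 22, 26, 28, 32}
Elements from B not already included: {1, 3, 7, 34, 36, 39}
A ∪ B = {1, 3, 4, 7, 11, 12, 13, 16, 22, 26, 28, 32, 34, 36, 39}

{1, 3, 4, 7, 11, 12, 13, 16, 22, 26, 28, 32, 34, 36, 39}


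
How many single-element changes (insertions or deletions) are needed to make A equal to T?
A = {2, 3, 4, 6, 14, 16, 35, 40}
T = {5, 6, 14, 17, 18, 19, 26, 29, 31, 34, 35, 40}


Set A = {2, 3, 4, 6, 14, 16, 35, 40}
Set T = {5, 6, 14, 17, 18, 19, 26, 29, 31, 34, 35, 40}
Elements to remove from A (in A, not in T): {2, 3, 4, 16} → 4 removals
Elements to add to A (in T, not in A): {5, 17, 18, 19, 26, 29, 31, 34} → 8 additions
Total edits = 4 + 8 = 12

12


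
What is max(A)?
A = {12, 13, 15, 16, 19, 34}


Set A = {12, 13, 15, 16, 19, 34}
Elements in ascending order: 12, 13, 15, 16, 19, 34
The largest element is 34.

34


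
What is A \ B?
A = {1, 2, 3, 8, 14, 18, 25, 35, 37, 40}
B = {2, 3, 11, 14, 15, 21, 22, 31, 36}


Set A = {1, 2, 3, 8, 14, 18, 25, 35, 37, 40}
Set B = {2, 3, 11, 14, 15, 21, 22, 31, 36}
A \ B includes elements in A that are not in B.
Check each element of A:
1 (not in B, keep), 2 (in B, remove), 3 (in B, remove), 8 (not in B, keep), 14 (in B, remove), 18 (not in B, keep), 25 (not in B, keep), 35 (not in B, keep), 37 (not in B, keep), 40 (not in B, keep)
A \ B = {1, 8, 18, 25, 35, 37, 40}

{1, 8, 18, 25, 35, 37, 40}


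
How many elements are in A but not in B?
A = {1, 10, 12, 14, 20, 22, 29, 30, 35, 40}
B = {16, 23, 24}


Set A = {1, 10, 12, 14, 20, 22, 29, 30, 35, 40}
Set B = {16, 23, 24}
A \ B = {1, 10, 12, 14, 20, 22, 29, 30, 35, 40}
|A \ B| = 10

10


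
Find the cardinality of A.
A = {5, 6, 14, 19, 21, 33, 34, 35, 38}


Set A = {5, 6, 14, 19, 21, 33, 34, 35, 38}
Listing elements: 5, 6, 14, 19, 21, 33, 34, 35, 38
Counting: 9 elements
|A| = 9

9


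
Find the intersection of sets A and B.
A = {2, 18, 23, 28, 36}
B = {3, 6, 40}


Set A = {2, 18, 23, 28, 36}
Set B = {3, 6, 40}
A ∩ B includes only elements in both sets.
Check each element of A against B:
2 ✗, 18 ✗, 23 ✗, 28 ✗, 36 ✗
A ∩ B = {}

{}


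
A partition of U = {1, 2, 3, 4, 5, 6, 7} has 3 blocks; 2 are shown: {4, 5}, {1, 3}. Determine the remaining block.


U = {1, 2, 3, 4, 5, 6, 7}
Shown blocks: {4, 5}, {1, 3}
A partition's blocks are pairwise disjoint and cover U, so the missing block = U \ (union of shown blocks).
Union of shown blocks: {1, 3, 4, 5}
Missing block = U \ (union) = {2, 6, 7}

{2, 6, 7}


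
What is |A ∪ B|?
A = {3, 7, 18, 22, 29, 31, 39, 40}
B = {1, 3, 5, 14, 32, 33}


Set A = {3, 7, 18, 22, 29, 31, 39, 40}, |A| = 8
Set B = {1, 3, 5, 14, 32, 33}, |B| = 6
A ∩ B = {3}, |A ∩ B| = 1
|A ∪ B| = |A| + |B| - |A ∩ B| = 8 + 6 - 1 = 13

13


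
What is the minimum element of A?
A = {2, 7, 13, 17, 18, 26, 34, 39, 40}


Set A = {2, 7, 13, 17, 18, 26, 34, 39, 40}
Elements in ascending order: 2, 7, 13, 17, 18, 26, 34, 39, 40
The smallest element is 2.

2


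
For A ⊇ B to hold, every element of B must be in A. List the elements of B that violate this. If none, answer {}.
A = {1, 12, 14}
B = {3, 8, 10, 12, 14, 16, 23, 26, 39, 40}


Set A = {1, 12, 14}
Set B = {3, 8, 10, 12, 14, 16, 23, 26, 39, 40}
Check each element of B against A:
3 ∉ A (include), 8 ∉ A (include), 10 ∉ A (include), 12 ∈ A, 14 ∈ A, 16 ∉ A (include), 23 ∉ A (include), 26 ∉ A (include), 39 ∉ A (include), 40 ∉ A (include)
Elements of B not in A: {3, 8, 10, 16, 23, 26, 39, 40}

{3, 8, 10, 16, 23, 26, 39, 40}


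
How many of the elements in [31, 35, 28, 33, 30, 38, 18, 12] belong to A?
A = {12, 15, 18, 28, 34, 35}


Set A = {12, 15, 18, 28, 34, 35}
Candidates: [31, 35, 28, 33, 30, 38, 18, 12]
Check each candidate:
31 ∉ A, 35 ∈ A, 28 ∈ A, 33 ∉ A, 30 ∉ A, 38 ∉ A, 18 ∈ A, 12 ∈ A
Count of candidates in A: 4

4


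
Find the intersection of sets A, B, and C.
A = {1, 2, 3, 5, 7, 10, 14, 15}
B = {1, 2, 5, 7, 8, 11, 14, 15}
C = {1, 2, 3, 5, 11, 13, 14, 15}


Set A = {1, 2, 3, 5, 7, 10, 14, 15}
Set B = {1, 2, 5, 7, 8, 11, 14, 15}
Set C = {1, 2, 3, 5, 11, 13, 14, 15}
First, A ∩ B = {1, 2, 5, 7, 14, 15}
Then, (A ∩ B) ∩ C = {1, 2, 5, 14, 15}

{1, 2, 5, 14, 15}


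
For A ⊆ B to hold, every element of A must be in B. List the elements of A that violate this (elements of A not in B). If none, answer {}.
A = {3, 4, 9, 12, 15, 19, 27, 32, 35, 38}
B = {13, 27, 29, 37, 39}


Set A = {3, 4, 9, 12, 15, 19, 27, 32, 35, 38}
Set B = {13, 27, 29, 37, 39}
Check each element of A against B:
3 ∉ B (include), 4 ∉ B (include), 9 ∉ B (include), 12 ∉ B (include), 15 ∉ B (include), 19 ∉ B (include), 27 ∈ B, 32 ∉ B (include), 35 ∉ B (include), 38 ∉ B (include)
Elements of A not in B: {3, 4, 9, 12, 15, 19, 32, 35, 38}

{3, 4, 9, 12, 15, 19, 32, 35, 38}


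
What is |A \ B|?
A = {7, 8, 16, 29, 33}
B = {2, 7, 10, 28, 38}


Set A = {7, 8, 16, 29, 33}
Set B = {2, 7, 10, 28, 38}
A \ B = {8, 16, 29, 33}
|A \ B| = 4

4


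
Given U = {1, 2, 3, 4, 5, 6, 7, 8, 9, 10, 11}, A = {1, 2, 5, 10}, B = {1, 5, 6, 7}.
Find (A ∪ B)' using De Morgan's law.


U = {1, 2, 3, 4, 5, 6, 7, 8, 9, 10, 11}
A = {1, 2, 5, 10}, B = {1, 5, 6, 7}
A ∪ B = {1, 2, 5, 6, 7, 10}
(A ∪ B)' = U \ (A ∪ B) = {3, 4, 8, 9, 11}
Verification via A' ∩ B': A' = {3, 4, 6, 7, 8, 9, 11}, B' = {2, 3, 4, 8, 9, 10, 11}
A' ∩ B' = {3, 4, 8, 9, 11} ✓

{3, 4, 8, 9, 11}


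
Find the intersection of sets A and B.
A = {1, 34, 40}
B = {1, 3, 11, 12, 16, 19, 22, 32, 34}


Set A = {1, 34, 40}
Set B = {1, 3, 11, 12, 16, 19, 22, 32, 34}
A ∩ B includes only elements in both sets.
Check each element of A against B:
1 ✓, 34 ✓, 40 ✗
A ∩ B = {1, 34}

{1, 34}


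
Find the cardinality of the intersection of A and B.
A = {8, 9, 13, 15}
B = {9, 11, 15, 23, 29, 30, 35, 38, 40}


Set A = {8, 9, 13, 15}
Set B = {9, 11, 15, 23, 29, 30, 35, 38, 40}
A ∩ B = {9, 15}
|A ∩ B| = 2

2


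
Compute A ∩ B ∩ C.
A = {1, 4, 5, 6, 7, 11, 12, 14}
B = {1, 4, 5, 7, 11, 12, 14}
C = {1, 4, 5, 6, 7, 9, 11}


Set A = {1, 4, 5, 6, 7, 11, 12, 14}
Set B = {1, 4, 5, 7, 11, 12, 14}
Set C = {1, 4, 5, 6, 7, 9, 11}
First, A ∩ B = {1, 4, 5, 7, 11, 12, 14}
Then, (A ∩ B) ∩ C = {1, 4, 5, 7, 11}

{1, 4, 5, 7, 11}


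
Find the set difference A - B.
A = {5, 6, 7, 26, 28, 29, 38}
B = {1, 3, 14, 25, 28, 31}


Set A = {5, 6, 7, 26, 28, 29, 38}
Set B = {1, 3, 14, 25, 28, 31}
A \ B includes elements in A that are not in B.
Check each element of A:
5 (not in B, keep), 6 (not in B, keep), 7 (not in B, keep), 26 (not in B, keep), 28 (in B, remove), 29 (not in B, keep), 38 (not in B, keep)
A \ B = {5, 6, 7, 26, 29, 38}

{5, 6, 7, 26, 29, 38}


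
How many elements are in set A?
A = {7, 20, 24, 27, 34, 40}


Set A = {7, 20, 24, 27, 34, 40}
Listing elements: 7, 20, 24, 27, 34, 40
Counting: 6 elements
|A| = 6

6


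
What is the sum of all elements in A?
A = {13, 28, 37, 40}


Set A = {13, 28, 37, 40}
Sum = 13 + 28 + 37 + 40 = 118

118


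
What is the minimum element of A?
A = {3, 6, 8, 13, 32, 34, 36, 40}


Set A = {3, 6, 8, 13, 32, 34, 36, 40}
Elements in ascending order: 3, 6, 8, 13, 32, 34, 36, 40
The smallest element is 3.

3


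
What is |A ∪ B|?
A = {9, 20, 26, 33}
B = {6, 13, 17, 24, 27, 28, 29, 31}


Set A = {9, 20, 26, 33}, |A| = 4
Set B = {6, 13, 17, 24, 27, 28, 29, 31}, |B| = 8
A ∩ B = {}, |A ∩ B| = 0
|A ∪ B| = |A| + |B| - |A ∩ B| = 4 + 8 - 0 = 12

12


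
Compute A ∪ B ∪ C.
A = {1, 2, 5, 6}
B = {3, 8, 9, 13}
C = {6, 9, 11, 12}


Set A = {1, 2, 5, 6}
Set B = {3, 8, 9, 13}
Set C = {6, 9, 11, 12}
First, A ∪ B = {1, 2, 3, 5, 6, 8, 9, 13}
Then, (A ∪ B) ∪ C = {1, 2, 3, 5, 6, 8, 9, 11, 12, 13}

{1, 2, 3, 5, 6, 8, 9, 11, 12, 13}


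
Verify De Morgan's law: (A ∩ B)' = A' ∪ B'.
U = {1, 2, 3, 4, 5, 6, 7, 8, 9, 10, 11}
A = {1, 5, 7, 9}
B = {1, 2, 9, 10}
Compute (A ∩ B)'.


U = {1, 2, 3, 4, 5, 6, 7, 8, 9, 10, 11}
A = {1, 5, 7, 9}, B = {1, 2, 9, 10}
A ∩ B = {1, 9}
(A ∩ B)' = U \ (A ∩ B) = {2, 3, 4, 5, 6, 7, 8, 10, 11}
Verification via A' ∪ B': A' = {2, 3, 4, 6, 8, 10, 11}, B' = {3, 4, 5, 6, 7, 8, 11}
A' ∪ B' = {2, 3, 4, 5, 6, 7, 8, 10, 11} ✓

{2, 3, 4, 5, 6, 7, 8, 10, 11}


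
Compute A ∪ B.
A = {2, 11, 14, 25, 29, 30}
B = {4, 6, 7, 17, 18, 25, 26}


Set A = {2, 11, 14, 25, 29, 30}
Set B = {4, 6, 7, 17, 18, 25, 26}
A ∪ B includes all elements in either set.
Elements from A: {2, 11, 14, 25, 29, 30}
Elements from B not already included: {4, 6, 7, 17, 18, 26}
A ∪ B = {2, 4, 6, 7, 11, 14, 17, 18, 25, 26, 29, 30}

{2, 4, 6, 7, 11, 14, 17, 18, 25, 26, 29, 30}


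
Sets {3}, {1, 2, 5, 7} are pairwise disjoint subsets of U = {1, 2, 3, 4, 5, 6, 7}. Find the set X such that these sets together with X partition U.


U = {1, 2, 3, 4, 5, 6, 7}
Shown blocks: {3}, {1, 2, 5, 7}
A partition's blocks are pairwise disjoint and cover U, so the missing block = U \ (union of shown blocks).
Union of shown blocks: {1, 2, 3, 5, 7}
Missing block = U \ (union) = {4, 6}

{4, 6}


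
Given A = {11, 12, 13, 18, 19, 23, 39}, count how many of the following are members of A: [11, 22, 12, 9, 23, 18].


Set A = {11, 12, 13, 18, 19, 23, 39}
Candidates: [11, 22, 12, 9, 23, 18]
Check each candidate:
11 ∈ A, 22 ∉ A, 12 ∈ A, 9 ∉ A, 23 ∈ A, 18 ∈ A
Count of candidates in A: 4

4


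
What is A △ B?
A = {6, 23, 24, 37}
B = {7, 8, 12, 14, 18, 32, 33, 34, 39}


Set A = {6, 23, 24, 37}
Set B = {7, 8, 12, 14, 18, 32, 33, 34, 39}
A △ B = (A \ B) ∪ (B \ A)
Elements in A but not B: {6, 23, 24, 37}
Elements in B but not A: {7, 8, 12, 14, 18, 32, 33, 34, 39}
A △ B = {6, 7, 8, 12, 14, 18, 23, 24, 32, 33, 34, 37, 39}

{6, 7, 8, 12, 14, 18, 23, 24, 32, 33, 34, 37, 39}


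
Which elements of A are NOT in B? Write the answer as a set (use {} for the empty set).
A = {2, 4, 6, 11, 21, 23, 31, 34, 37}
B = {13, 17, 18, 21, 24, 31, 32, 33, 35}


Set A = {2, 4, 6, 11, 21, 23, 31, 34, 37}
Set B = {13, 17, 18, 21, 24, 31, 32, 33, 35}
Check each element of A against B:
2 ∉ B (include), 4 ∉ B (include), 6 ∉ B (include), 11 ∉ B (include), 21 ∈ B, 23 ∉ B (include), 31 ∈ B, 34 ∉ B (include), 37 ∉ B (include)
Elements of A not in B: {2, 4, 6, 11, 23, 34, 37}

{2, 4, 6, 11, 23, 34, 37}


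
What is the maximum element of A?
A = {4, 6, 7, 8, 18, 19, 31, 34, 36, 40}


Set A = {4, 6, 7, 8, 18, 19, 31, 34, 36, 40}
Elements in ascending order: 4, 6, 7, 8, 18, 19, 31, 34, 36, 40
The largest element is 40.

40


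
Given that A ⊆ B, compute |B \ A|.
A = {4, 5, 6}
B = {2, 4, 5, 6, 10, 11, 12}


Set A = {4, 5, 6}, |A| = 3
Set B = {2, 4, 5, 6, 10, 11, 12}, |B| = 7
Since A ⊆ B: B \ A = {2, 10, 11, 12}
|B| - |A| = 7 - 3 = 4

4


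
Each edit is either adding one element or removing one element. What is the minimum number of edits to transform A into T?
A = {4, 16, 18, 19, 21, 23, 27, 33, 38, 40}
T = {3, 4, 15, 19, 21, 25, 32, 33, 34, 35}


Set A = {4, 16, 18, 19, 21, 23, 27, 33, 38, 40}
Set T = {3, 4, 15, 19, 21, 25, 32, 33, 34, 35}
Elements to remove from A (in A, not in T): {16, 18, 23, 27, 38, 40} → 6 removals
Elements to add to A (in T, not in A): {3, 15, 25, 32, 34, 35} → 6 additions
Total edits = 6 + 6 = 12

12


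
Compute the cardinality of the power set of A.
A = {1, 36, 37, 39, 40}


Set A = {1, 36, 37, 39, 40}
|A| = 5
The power set P(A) contains all subsets of A.
|P(A)| = 2^|A| = 2^5 = 32

32


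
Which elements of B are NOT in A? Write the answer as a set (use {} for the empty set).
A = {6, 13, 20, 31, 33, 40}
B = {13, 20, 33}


Set A = {6, 13, 20, 31, 33, 40}
Set B = {13, 20, 33}
Check each element of B against A:
13 ∈ A, 20 ∈ A, 33 ∈ A
Elements of B not in A: {}

{}


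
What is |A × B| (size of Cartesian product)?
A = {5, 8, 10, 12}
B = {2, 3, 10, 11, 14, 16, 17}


Set A = {5, 8, 10, 12} has 4 elements.
Set B = {2, 3, 10, 11, 14, 16, 17} has 7 elements.
|A × B| = |A| × |B| = 4 × 7 = 28

28


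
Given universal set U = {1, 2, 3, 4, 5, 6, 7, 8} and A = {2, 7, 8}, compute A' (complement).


Universal set U = {1, 2, 3, 4, 5, 6, 7, 8}
Set A = {2, 7, 8}
A' = U \ A = elements in U but not in A
Checking each element of U:
1 (not in A, include), 2 (in A, exclude), 3 (not in A, include), 4 (not in A, include), 5 (not in A, include), 6 (not in A, include), 7 (in A, exclude), 8 (in A, exclude)
A' = {1, 3, 4, 5, 6}

{1, 3, 4, 5, 6}


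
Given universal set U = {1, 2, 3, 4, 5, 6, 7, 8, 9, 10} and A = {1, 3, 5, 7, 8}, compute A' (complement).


Universal set U = {1, 2, 3, 4, 5, 6, 7, 8, 9, 10}
Set A = {1, 3, 5, 7, 8}
A' = U \ A = elements in U but not in A
Checking each element of U:
1 (in A, exclude), 2 (not in A, include), 3 (in A, exclude), 4 (not in A, include), 5 (in A, exclude), 6 (not in A, include), 7 (in A, exclude), 8 (in A, exclude), 9 (not in A, include), 10 (not in A, include)
A' = {2, 4, 6, 9, 10}

{2, 4, 6, 9, 10}


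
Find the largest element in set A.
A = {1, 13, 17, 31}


Set A = {1, 13, 17, 31}
Elements in ascending order: 1, 13, 17, 31
The largest element is 31.

31


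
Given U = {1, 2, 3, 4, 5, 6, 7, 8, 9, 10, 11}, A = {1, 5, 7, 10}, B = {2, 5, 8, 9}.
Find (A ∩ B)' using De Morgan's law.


U = {1, 2, 3, 4, 5, 6, 7, 8, 9, 10, 11}
A = {1, 5, 7, 10}, B = {2, 5, 8, 9}
A ∩ B = {5}
(A ∩ B)' = U \ (A ∩ B) = {1, 2, 3, 4, 6, 7, 8, 9, 10, 11}
Verification via A' ∪ B': A' = {2, 3, 4, 6, 8, 9, 11}, B' = {1, 3, 4, 6, 7, 10, 11}
A' ∪ B' = {1, 2, 3, 4, 6, 7, 8, 9, 10, 11} ✓

{1, 2, 3, 4, 6, 7, 8, 9, 10, 11}


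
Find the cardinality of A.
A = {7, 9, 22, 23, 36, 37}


Set A = {7, 9, 22, 23, 36, 37}
Listing elements: 7, 9, 22, 23, 36, 37
Counting: 6 elements
|A| = 6

6


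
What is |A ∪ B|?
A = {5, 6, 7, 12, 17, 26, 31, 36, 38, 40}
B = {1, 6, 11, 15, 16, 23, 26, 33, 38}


Set A = {5, 6, 7, 12, 17, 26, 31, 36, 38, 40}, |A| = 10
Set B = {1, 6, 11, 15, 16, 23, 26, 33, 38}, |B| = 9
A ∩ B = {6, 26, 38}, |A ∩ B| = 3
|A ∪ B| = |A| + |B| - |A ∩ B| = 10 + 9 - 3 = 16

16


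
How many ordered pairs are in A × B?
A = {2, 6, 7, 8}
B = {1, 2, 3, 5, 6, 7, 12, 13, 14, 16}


Set A = {2, 6, 7, 8} has 4 elements.
Set B = {1, 2, 3, 5, 6, 7, 12, 13, 14, 16} has 10 elements.
|A × B| = |A| × |B| = 4 × 10 = 40

40


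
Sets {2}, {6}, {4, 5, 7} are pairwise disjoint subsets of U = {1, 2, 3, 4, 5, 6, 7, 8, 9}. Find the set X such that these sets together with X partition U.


U = {1, 2, 3, 4, 5, 6, 7, 8, 9}
Shown blocks: {2}, {6}, {4, 5, 7}
A partition's blocks are pairwise disjoint and cover U, so the missing block = U \ (union of shown blocks).
Union of shown blocks: {2, 4, 5, 6, 7}
Missing block = U \ (union) = {1, 3, 8, 9}

{1, 3, 8, 9}


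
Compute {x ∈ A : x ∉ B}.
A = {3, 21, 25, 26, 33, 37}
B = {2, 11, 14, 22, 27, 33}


Set A = {3, 21, 25, 26, 33, 37}
Set B = {2, 11, 14, 22, 27, 33}
Check each element of A against B:
3 ∉ B (include), 21 ∉ B (include), 25 ∉ B (include), 26 ∉ B (include), 33 ∈ B, 37 ∉ B (include)
Elements of A not in B: {3, 21, 25, 26, 37}

{3, 21, 25, 26, 37}


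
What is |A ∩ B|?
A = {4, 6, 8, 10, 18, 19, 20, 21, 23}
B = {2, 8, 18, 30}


Set A = {4, 6, 8, 10, 18, 19, 20, 21, 23}
Set B = {2, 8, 18, 30}
A ∩ B = {8, 18}
|A ∩ B| = 2

2


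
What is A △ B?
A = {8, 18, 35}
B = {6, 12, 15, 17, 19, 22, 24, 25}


Set A = {8, 18, 35}
Set B = {6, 12, 15, 17, 19, 22, 24, 25}
A △ B = (A \ B) ∪ (B \ A)
Elements in A but not B: {8, 18, 35}
Elements in B but not A: {6, 12, 15, 17, 19, 22, 24, 25}
A △ B = {6, 8, 12, 15, 17, 18, 19, 22, 24, 25, 35}

{6, 8, 12, 15, 17, 18, 19, 22, 24, 25, 35}
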